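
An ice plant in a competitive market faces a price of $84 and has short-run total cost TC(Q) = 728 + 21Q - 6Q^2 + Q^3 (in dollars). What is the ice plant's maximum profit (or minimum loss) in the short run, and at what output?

Profit = -$336 at Q = 7

AVC = 21 - 6Q + Q^2; min AVC = $12 at Q = 3. Since P = $84 ≥ min AVC, the firm produces.
With MC = 21 - 12Q + 3Q^2, P = MC on the upward-sloping part at Q* = 7.
TR = 84·7 = 588. TC = 728 + 196 = 924. Profit = 588 − 924 = -$336.
Shutting down would mean losing the fixed cost of $728, so operating at a loss of $336 is better by $392.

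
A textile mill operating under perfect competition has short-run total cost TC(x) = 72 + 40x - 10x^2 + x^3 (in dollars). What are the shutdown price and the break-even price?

AVC = 40 - 10x + x^2; minimized at x = 5, giving min AVC = $15. That is the shutdown price.
ATC = 72/x + 40 - 10x + x^2. Setting dATC/dx = −72/x^2 − 10 + 2x = 0 gives x = 6 (since 2·6^3 − 10·6^2 = 72).
min ATC = 72/6 + 40 − 10·6 + 6^2 = $28. That is the break-even price.
For $15 ≤ P < $28 the firm produces at a loss; below $15 it shuts down.

Shutdown price = $15; break-even price = $28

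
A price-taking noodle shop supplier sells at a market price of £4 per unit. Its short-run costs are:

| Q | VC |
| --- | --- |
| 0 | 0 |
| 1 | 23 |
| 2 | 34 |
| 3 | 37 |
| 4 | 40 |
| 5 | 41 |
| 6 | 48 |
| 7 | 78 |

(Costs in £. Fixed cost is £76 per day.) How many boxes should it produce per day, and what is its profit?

Tabulate TR − TC: Q=0: -76; Q=1: -95; Q=2: -102; Q=3: -101; Q=4: -100; Q=5: -97; Q=6: -100; Q=7: -126.
Profit is highest at Q = 0. Equivalently, the lowest AVC in the table is 48/6 ≈ £8 at Q = 6, and P = £4 falls below it — price never covers variable cost, so the firm shuts down and loses only its fixed cost.

Q = 0 (shut down); profit = -£76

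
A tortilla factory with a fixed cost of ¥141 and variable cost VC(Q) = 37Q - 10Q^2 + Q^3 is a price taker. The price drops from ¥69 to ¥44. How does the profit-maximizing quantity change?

MC = 37 - 20Q + 3Q^2; the shutdown threshold is min AVC = ¥12 (at Q = 5).
At P = ¥69 ≥ min AVC, set P = MC on the rising branch: Q = 8.
At P = ¥44 ≥ min AVC, set P = MC: Q = 7. The firm stays open but cuts output.

Output falls from 8 to 7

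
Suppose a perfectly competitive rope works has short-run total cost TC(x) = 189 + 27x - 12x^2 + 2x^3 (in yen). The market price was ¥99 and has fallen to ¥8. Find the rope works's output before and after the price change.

MC = 27 - 24x + 6x^2; the shutdown threshold is min AVC = ¥9 (at x = 3).
With P = ¥99 above the shutdown price, P = MC gives x = 6.
At P = ¥8 < min AVC = ¥9, price no longer covers variable cost at any output, so the firm shuts down: x = 0.

Output falls from 6 to 0 (the firm shuts down)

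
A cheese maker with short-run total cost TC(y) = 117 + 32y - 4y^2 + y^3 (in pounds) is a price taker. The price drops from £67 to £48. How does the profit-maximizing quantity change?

AVC = 32 - 4y + y^2, minimized at y = 2 where min AVC = £28. MC = 32 - 8y + 3y^2.
With P = £67 above the shutdown price, P = MC gives y = 5.
At P = £48 ≥ min AVC, set P = MC: y = 4. The firm stays open but cuts output.

Output falls from 5 to 4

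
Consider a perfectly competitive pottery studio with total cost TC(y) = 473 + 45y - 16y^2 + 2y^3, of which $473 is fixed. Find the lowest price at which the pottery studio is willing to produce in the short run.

The shutdown price is the minimum of AVC. VC = 45y - 16y^2 + 2y^3, so AVC = 45 - 16y + 2y^2.
At the minimum of AVC, MC = AVC. MC = 45 - 32y + 6y^2; setting MC = AVC gives 4y^2 - 16y = 0, so y = 4. min AVC = 13.
The firm shuts down for any P below $13.

$13 per unit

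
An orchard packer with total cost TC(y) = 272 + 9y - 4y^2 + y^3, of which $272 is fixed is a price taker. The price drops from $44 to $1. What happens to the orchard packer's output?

MC = 9 - 8y + 3y^2; the shutdown threshold is min AVC = $5 (at y = 2).
At P = $44 ≥ min AVC, set P = MC on the rising branch: y = 5.
At P = $1 < min AVC = $5, price no longer covers variable cost at any output, so the firm shuts down: y = 0.

Output falls from 5 to 0 (the firm shuts down)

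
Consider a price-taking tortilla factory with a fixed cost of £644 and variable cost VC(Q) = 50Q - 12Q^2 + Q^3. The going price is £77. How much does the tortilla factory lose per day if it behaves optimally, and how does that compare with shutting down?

Profit = -£158 at Q = 9

AVC = 50 - 12Q + Q^2; min AVC = £14 at Q = 6. Since P = £77 ≥ min AVC, the firm produces.
MC = 50 - 24Q + 3Q^2. Setting P = MC and taking the root on the rising branch gives Q* = 9.
TR = 77·9 = 693. TC = 644 + 207 = 851. Profit = 693 − 851 = -£158.
By producing, the firm covers all variable cost plus £486 of fixed cost; shutting down would lose the full £644.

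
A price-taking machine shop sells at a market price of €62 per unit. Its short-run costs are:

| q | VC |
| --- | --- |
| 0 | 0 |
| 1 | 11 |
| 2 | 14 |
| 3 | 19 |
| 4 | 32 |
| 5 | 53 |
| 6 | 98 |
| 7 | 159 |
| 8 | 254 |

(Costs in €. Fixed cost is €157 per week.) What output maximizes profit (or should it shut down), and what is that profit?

q = 7; profit = €118

Profit at each row (π = 62q − TC): q=0: -157; q=1: -106; q=2: -47; q=3: 10; q=4: 59; q=5: 100; q=6: 117; q=7: 118; q=8: 85.
Profit is maximized at q = 7. AVC there is 159/7 = €22.71 ≤ P, so producing beats shutting down (which would give -€157).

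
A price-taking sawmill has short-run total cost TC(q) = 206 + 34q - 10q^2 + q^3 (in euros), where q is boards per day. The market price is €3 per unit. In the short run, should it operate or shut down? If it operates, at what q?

Shut down

From TC, MC = TC'(q) = 34 - 20q + 3q^2 and AVC = VC/q = 34 - 10q + q^2.
AVC hits its minimum where MC = AVC, at q = 5, giving min AVC = 34 - 10·5 + 5^2 = €9.
Since P = €3 < min AVC = €9, price fails to cover variable cost at any output.
Best response: produce nothing and absorb the €206 fixed cost.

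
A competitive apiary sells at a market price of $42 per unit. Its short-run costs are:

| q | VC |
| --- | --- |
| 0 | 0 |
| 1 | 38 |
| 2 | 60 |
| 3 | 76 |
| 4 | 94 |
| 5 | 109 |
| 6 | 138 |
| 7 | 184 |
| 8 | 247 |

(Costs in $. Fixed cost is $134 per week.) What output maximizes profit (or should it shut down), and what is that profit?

Tabulate TR − TC: q=0: -134; q=1: -130; q=2: -110; q=3: -84; q=4: -60; q=5: -33; q=6: -20; q=7: -24; q=8: -45.
Profit is maximized at q = 6. AVC there is 138/6 = $23 ≤ P, so producing beats shutting down (which would give -$134).

q = 6; profit = -$20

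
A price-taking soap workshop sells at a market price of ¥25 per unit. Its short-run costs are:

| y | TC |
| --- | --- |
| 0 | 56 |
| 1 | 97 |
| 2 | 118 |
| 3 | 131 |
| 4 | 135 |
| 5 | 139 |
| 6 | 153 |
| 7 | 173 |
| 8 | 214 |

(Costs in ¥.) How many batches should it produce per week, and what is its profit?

Compute π = P·y − TC at each output: y=0: -56; y=1: -72; y=2: -68; y=3: -56; y=4: -35; y=5: -14; y=6: -3; y=7: 2; y=8: -14.
Profit is maximized at y = 7. AVC there is 117/7 = ¥16.71 ≤ P, so producing beats shutting down (which would give -¥56).

y = 7; profit = ¥2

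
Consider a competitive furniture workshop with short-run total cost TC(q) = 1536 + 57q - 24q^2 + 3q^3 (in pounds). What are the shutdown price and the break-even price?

AVC = 57 - 24q + 3q^2; minimized at q = 4, giving min AVC = £9. That is the shutdown price.
ATC = 1536/q + 57 - 24q + 3q^2. Setting dATC/dq = −1536/q^2 − 24 + 6q = 0 gives q = 8 (since 6·8^3 − 24·8^2 = 1536).
min ATC = 1536/8 + 57 − 24·8 + 3·8^2 = £249. That is the break-even price.
Between these two prices the firm operates at a loss; above £249 it earns a profit.

Shutdown price = £9; break-even price = £249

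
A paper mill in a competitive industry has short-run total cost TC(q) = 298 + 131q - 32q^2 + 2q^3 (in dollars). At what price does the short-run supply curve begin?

The firm shuts down when price falls below the minimum of average variable cost. AVC = VC/q = 131 - 32q + 2q^2.
dAVC/dq = -32 + 4q = 0 gives q = 8. min AVC = 131 - 32·8 + 2·8^2 = 3.
So the shutdown price is $3.

$3 per unit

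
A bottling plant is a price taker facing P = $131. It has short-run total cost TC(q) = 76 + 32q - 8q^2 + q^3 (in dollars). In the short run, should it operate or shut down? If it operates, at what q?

Strip out fixed cost: VC = 32q - 8q^2 + q^3. Then AVC = 32 - 8q + q^2 and MC = 32 - 16q + 3q^2.
The AVC parabola has its vertex at q = 8/2 = 4, where AVC = 32 - 8·4 + 4^2 = $16.
Since P = $131 ≥ min AVC = $16, price covers variable cost and the firm should produce.
P = MC gives -99 - 16q + 3q^2 = 0, with roots -11/3 and 9. Take the larger (rising MC): q* = 9.
Check: AVC at q = 9 is $41 ≤ P, so revenue covers variable cost.
Profit = P·q − TC = 131·9 − 445 = $734.

Produce at q = 9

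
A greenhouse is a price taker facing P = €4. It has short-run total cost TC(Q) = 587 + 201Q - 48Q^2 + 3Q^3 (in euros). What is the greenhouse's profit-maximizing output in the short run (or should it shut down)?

Shut down

Strip out fixed cost: VC = 201Q - 48Q^2 + 3Q^3. Then AVC = 201 - 48Q + 3Q^2 and MC = 201 - 96Q + 9Q^2.
AVC hits its minimum where MC = AVC, at Q = 8, giving min AVC = 201 - 48·8 + 3·8^2 = €9.
With P < min AVC (€4 < €9), every unit sold adds to the loss.
Best response: produce nothing and absorb the €587 fixed cost.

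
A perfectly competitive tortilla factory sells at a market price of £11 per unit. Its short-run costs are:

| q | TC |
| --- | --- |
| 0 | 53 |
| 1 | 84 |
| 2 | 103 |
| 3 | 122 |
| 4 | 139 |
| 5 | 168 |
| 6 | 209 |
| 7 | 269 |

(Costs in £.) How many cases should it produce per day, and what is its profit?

Compute π = P·q − TC at each output: q=0: -53; q=1: -73; q=2: -81; q=3: -89; q=4: -95; q=5: -113; q=6: -143; q=7: -192.
Profit is highest at q = 0. Equivalently, the lowest AVC in the table is 86/4 ≈ £21.50 at q = 4, and P = £11 falls below it — price never covers variable cost, so the firm shuts down and loses only its fixed cost.

q = 0 (shut down); profit = -£53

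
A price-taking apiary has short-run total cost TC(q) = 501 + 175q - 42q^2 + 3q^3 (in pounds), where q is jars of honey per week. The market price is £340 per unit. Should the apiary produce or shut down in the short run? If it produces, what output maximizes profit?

Produce at q = 11

From TC, MC = TC'(q) = 175 - 84q + 9q^2 and AVC = VC/q = 175 - 42q + 3q^2.
AVC hits its minimum where MC = AVC, at q = 7, giving min AVC = 175 - 42·7 + 3·7^2 = £28.
Since P = £340 ≥ min AVC = £28, price covers variable cost and the firm should produce.
Set P = MC: 340 = 175 - 84q + 9q^2 → -165 - 84q + 9q^2 = 0. The roots are q = -5/3 and q = 11; the profit-maximizing output is on the rising part of MC, so q* = 11.
Check: AVC at q = 11 is £76 ≤ P, so revenue covers variable cost.
Profit = P·q − TC = 340·11 − 1337 = £2403.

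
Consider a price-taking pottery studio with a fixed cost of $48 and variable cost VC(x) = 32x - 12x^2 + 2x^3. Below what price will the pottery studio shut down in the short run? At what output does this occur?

The firm shuts down when price falls below the minimum of average variable cost. AVC = VC/x = 32 - 12x + 2x^2.
dAVC/dx = -12 + 4x = 0 gives x = 3. min AVC = 32 - 12·3 + 2·3^2 = 14.
So the shutdown price is $14.

$14 per unit, at x = 3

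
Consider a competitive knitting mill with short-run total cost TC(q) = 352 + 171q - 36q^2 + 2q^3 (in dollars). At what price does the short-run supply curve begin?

$9 per unit

Short-run supply begins at min AVC. From VC = 171q - 36q^2 + 2q^3, AVC = 171 - 36q + 2q^2.
dAVC/dq = -36 + 4q = 0 gives q = 9. min AVC = 171 - 36·9 + 2·9^2 = 9.
So the shutdown price is $9.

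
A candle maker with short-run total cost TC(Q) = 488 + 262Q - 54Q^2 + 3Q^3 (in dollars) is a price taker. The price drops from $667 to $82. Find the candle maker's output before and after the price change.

Output falls from 15 to 10

MC = 262 - 108Q + 9Q^2; the shutdown threshold is min AVC = $19 (at Q = 9).
At P = $667 ≥ min AVC, set P = MC on the rising branch: Q = 15.
At P = $82 ≥ min AVC, set P = MC: Q = 10. The firm stays open but cuts output.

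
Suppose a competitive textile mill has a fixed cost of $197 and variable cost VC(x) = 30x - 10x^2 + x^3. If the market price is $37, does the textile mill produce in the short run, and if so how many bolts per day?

Produce at x = 7

Variable cost is VC = 30x - 10x^2 + x^3, so AVC = VC/x = 30 - 10x + x^2 and MC = dTC/dx = 30 - 20x + 3x^2.
AVC hits its minimum where MC = AVC, at x = 5, giving min AVC = 30 - 10·5 + 5^2 = $5.
Since P = $37 ≥ min AVC = $5, price covers variable cost and the firm should produce.
P = MC gives -7 - 20x + 3x^2 = 0, with roots -1/3 and 7. Take the larger (rising MC): x* = 7.
Check: AVC at x = 7 is $9 ≤ P, so revenue covers variable cost.
Profit = P·x − TC = 37·7 − 260 = -$1, a loss, but smaller than the $197 fixed cost the firm would lose by shutting down.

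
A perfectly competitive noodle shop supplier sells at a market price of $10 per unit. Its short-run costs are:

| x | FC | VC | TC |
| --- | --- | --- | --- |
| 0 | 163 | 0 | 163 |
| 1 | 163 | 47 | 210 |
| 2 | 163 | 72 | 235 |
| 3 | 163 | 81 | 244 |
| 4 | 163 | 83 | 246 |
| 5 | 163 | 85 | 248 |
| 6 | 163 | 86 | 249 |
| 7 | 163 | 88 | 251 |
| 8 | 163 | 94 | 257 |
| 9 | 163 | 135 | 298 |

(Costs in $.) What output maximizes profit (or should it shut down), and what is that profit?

Tabulate TR − TC: x=0: -163; x=1: -200; x=2: -215; x=3: -214; x=4: -206; x=5: -198; x=6: -189; x=7: -181; x=8: -177; x=9: -208.
Profit is highest at x = 0. Equivalently, the lowest AVC in the table is 94/8 ≈ $11.75 at x = 8, and P = $10 falls below it — price never covers variable cost, so the firm shuts down and loses only its fixed cost.

x = 0 (shut down); profit = -$163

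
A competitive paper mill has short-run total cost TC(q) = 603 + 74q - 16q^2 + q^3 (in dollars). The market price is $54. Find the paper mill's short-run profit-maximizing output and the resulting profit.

AVC = 74 - 16q + q^2; min AVC = $10 at q = 8. Since P = $54 ≥ min AVC, the firm produces.
With MC = 74 - 32q + 3q^2, P = MC on the upward-sloping part at q* = 10.
TR = 54·10 = 540. TC = 603 + 140 = 743. Profit = 540 − 743 = -$203.
That loss of $203 beats the $603 the firm would lose by shutting down; producing recovers $400 of fixed cost.

Profit = -$203 at q = 10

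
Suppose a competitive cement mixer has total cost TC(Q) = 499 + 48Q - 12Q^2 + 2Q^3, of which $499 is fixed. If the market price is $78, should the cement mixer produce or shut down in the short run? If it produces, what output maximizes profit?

Produce at Q = 5

Variable cost is VC = 48Q - 12Q^2 + 2Q^3, so AVC = VC/Q = 48 - 12Q + 2Q^2 and MC = dTC/dQ = 48 - 24Q + 6Q^2.
AVC is minimized where dAVC/dQ = -12 + 4Q = 0, at Q = 3; min AVC = 48 - 12·3 + 2·3^2 = $30.
Since P = $78 ≥ min AVC = $30, price covers variable cost and the firm should produce.
Set P = MC: 78 = 48 - 24Q + 6Q^2 → -30 - 24Q + 6Q^2 = 0. The roots are Q = -1 and Q = 5; the profit-maximizing output is on the rising part of MC, so Q* = 5.
Check: AVC at Q = 5 is $38 ≤ P, so revenue covers variable cost.
Profit = P·Q − TC = 78·5 − 689 = -$299, a loss, but smaller than the $499 fixed cost the firm would lose by shutting down.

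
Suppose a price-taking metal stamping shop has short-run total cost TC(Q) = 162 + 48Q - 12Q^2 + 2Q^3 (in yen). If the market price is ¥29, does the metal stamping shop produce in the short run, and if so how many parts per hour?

Strip out fixed cost: VC = 48Q - 12Q^2 + 2Q^3. Then AVC = 48 - 12Q + 2Q^2 and MC = 48 - 24Q + 6Q^2.
AVC is minimized where dAVC/dQ = -12 + 4Q = 0, at Q = 3; min AVC = 48 - 12·3 + 2·3^2 = ¥30.
P = ¥29 lies below min AVC = ¥30; no output level covers variable cost.
The firm minimizes its loss by shutting down and losing only its fixed cost of ¥162.

Shut down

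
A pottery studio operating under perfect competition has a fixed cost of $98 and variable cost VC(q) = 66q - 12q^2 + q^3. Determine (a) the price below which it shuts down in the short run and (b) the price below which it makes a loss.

Shutdown price = min AVC. AVC = 66 - 12q + q^2, with vertex at q = 6 and minimum $30.
ATC = 98/q + 66 - 12q + q^2. Setting dATC/dq = −98/q^2 − 12 + 2q = 0 gives q = 7 (since 2·7^3 − 12·7^2 = 98).
min ATC = 98/7 + 66 − 12·7 + 7^2 = $45. That is the break-even price.
For $30 ≤ P < $45 the firm produces at a loss; below $30 it shuts down.

Shutdown price = $30; break-even price = $45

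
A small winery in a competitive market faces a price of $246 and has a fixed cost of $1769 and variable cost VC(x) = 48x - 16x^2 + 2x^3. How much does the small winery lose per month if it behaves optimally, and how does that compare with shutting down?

AVC = 48 - 16x + 2x^2 has its minimum $16 at x = 4; price $246 clears that bar, so the firm operates.
With MC = 48 - 32x + 6x^2, P = MC on the upward-sloping part at x* = 9.
TR = 246·9 = 2214. TC = 1769 + 594 = 2363. Profit = 2214 − 2363 = -$149.
By producing, the firm covers all variable cost plus $1620 of fixed cost; shutting down would lose the full $1769.

Profit = -$149 at x = 9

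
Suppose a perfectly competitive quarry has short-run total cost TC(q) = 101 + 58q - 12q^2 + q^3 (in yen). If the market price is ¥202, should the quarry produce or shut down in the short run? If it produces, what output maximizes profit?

Produce at q = 12

Strip out fixed cost: VC = 58q - 12q^2 + q^3. Then AVC = 58 - 12q + q^2 and MC = 58 - 24q + 3q^2.
AVC is minimized where dAVC/dq = -12 + 2q = 0, at q = 6; min AVC = 58 - 12·6 + 6^2 = ¥22.
Since P = ¥202 ≥ min AVC = ¥22, price covers variable cost and the firm should produce.
Solving P = MC: -144 - 24q + 3q^2 = 0 ⇒ q = -4 or 12. On the upward-sloping branch, q* = 12.
Check: AVC at q = 12 is ¥58 ≤ P, so revenue covers variable cost.
Profit = P·q − TC = 202·12 − 797 = ¥1627.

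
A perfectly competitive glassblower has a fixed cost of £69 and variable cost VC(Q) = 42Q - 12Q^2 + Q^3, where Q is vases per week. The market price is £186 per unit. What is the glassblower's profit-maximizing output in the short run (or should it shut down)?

Produce at Q = 12

Strip out fixed cost: VC = 42Q - 12Q^2 + Q^3. Then AVC = 42 - 12Q + Q^2 and MC = 42 - 24Q + 3Q^2.
AVC is minimized where dAVC/dQ = -12 + 2Q = 0, at Q = 6; min AVC = 42 - 12·6 + 6^2 = £6.
Since P = £186 ≥ min AVC = £6, price covers variable cost and the firm should produce.
Set P = MC: 186 = 42 - 24Q + 3Q^2 → -144 - 24Q + 3Q^2 = 0. The roots are Q = -4 and Q = 12; the profit-maximizing output is on the rising part of MC, so Q* = 12.
Check: AVC at Q = 12 is £42 ≤ P, so revenue covers variable cost.
Profit = P·Q − TC = 186·12 − 573 = £1659.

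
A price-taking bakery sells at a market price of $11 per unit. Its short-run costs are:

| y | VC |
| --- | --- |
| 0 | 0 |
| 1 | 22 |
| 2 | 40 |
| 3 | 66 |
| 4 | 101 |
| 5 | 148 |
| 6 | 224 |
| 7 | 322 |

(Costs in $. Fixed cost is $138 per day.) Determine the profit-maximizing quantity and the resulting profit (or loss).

Compute π = P·y − TC at each output: y=0: -138; y=1: -149; y=2: -156; y=3: -171; y=4: -195; y=5: -231; y=6: -296; y=7: -383.
Profit is highest at y = 0. Equivalently, the lowest AVC in the table is 40/2 ≈ $20 at y = 2, and P = $11 falls below it — price never covers variable cost, so the firm shuts down and loses only its fixed cost.

y = 0 (shut down); profit = -$138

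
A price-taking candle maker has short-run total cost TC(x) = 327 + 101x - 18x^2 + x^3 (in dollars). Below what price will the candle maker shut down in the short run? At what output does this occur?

$20 per unit, at x = 9

The shutdown price is the minimum of AVC. VC = 101x - 18x^2 + x^3, so AVC = 101 - 18x + x^2.
dAVC/dx = -18 + 2x = 0 gives x = 9. min AVC = 101 - 18·9 + 9^2 = 20.
The firm shuts down for any P below $20.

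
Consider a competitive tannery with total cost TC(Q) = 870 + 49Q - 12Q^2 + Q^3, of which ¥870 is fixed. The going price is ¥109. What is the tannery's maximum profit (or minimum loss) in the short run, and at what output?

AVC = 49 - 12Q + Q^2; min AVC = ¥13 at Q = 6. Since P = ¥109 ≥ min AVC, the firm produces.
With MC = 49 - 24Q + 3Q^2, P = MC on the upward-sloping part at Q* = 10.
TR = 109·10 = 1090. TC = 870 + 290 = 1160. Profit = 1090 − 1160 = -¥70.
That loss of ¥70 beats the ¥870 the firm would lose by shutting down; producing recovers ¥800 of fixed cost.

Profit = -¥70 at Q = 10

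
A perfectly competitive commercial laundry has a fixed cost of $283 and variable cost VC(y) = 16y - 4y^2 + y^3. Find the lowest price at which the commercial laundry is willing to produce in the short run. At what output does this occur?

$12 per unit, at y = 2

The firm shuts down when price falls below the minimum of average variable cost. AVC = VC/y = 16 - 4y + y^2.
At the minimum of AVC, MC = AVC. MC = 16 - 8y + 3y^2; setting MC = AVC gives 2y^2 - 4y = 0, so y = 2. min AVC = 12.
The firm shuts down for any P below $12.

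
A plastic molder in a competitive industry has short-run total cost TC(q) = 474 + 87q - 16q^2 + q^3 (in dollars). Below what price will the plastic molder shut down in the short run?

The firm shuts down when price falls below the minimum of average variable cost. AVC = VC/q = 87 - 16q + q^2.
dAVC/dq = -16 + 2q = 0 gives q = 8. min AVC = 87 - 16·8 + 8^2 = 23.
The firm shuts down for any P below $23.

$23 per unit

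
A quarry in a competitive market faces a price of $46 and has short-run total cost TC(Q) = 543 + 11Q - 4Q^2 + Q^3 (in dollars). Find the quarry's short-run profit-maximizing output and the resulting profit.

Profit = -$393 at Q = 5

AVC = 11 - 4Q + Q^2 has its minimum $7 at Q = 2; price $46 clears that bar, so the firm operates.
MC = 11 - 8Q + 3Q^2. Setting P = MC and taking the root on the rising branch gives Q* = 5.
TR = 46·5 = 230. TC = 543 + 80 = 623. Profit = 230 − 623 = -$393.
That loss of $393 beats the $543 the firm would lose by shutting down; producing recovers $150 of fixed cost.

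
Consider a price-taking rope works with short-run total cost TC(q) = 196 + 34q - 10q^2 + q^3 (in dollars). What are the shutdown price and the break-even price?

Shutdown price = min AVC. AVC = 34 - 10q + q^2, with vertex at q = 5 and minimum $9.
ATC = 196/q + 34 - 10q + q^2. Setting dATC/dq = −196/q^2 − 10 + 2q = 0 gives q = 7 (since 2·7^3 − 10·7^2 = 196).
min ATC = 196/7 + 34 − 10·7 + 7^2 = $41. That is the break-even price.
Between these two prices the firm operates at a loss; above $41 it earns a profit.

Shutdown price = $9; break-even price = $41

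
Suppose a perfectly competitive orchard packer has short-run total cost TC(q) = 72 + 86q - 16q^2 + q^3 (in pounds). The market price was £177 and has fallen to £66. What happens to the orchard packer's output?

Output falls from 13 to 10

MC = 86 - 32q + 3q^2; the shutdown threshold is min AVC = £22 (at q = 8).
At P = £177 ≥ min AVC, set P = MC on the rising branch: q = 13.
At P = £66 ≥ min AVC, set P = MC: q = 10. The firm stays open but cuts output.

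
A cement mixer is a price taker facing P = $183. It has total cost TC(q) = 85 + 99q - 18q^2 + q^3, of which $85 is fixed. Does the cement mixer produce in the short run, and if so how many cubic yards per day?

From TC, MC = TC'(q) = 99 - 36q + 3q^2 and AVC = VC/q = 99 - 18q + q^2.
AVC is minimized where dAVC/dq = -18 + 2q = 0, at q = 9; min AVC = 99 - 18·9 + 9^2 = $18.
P = $183 exceeds min AVC = $18, so the firm stays open.
Set P = MC: 183 = 99 - 36q + 3q^2 → -84 - 36q + 3q^2 = 0. The roots are q = -2 and q = 14; the profit-maximizing output is on the rising part of MC, so q* = 14.
Check: AVC at q = 14 is $43 ≤ P, so revenue covers variable cost.
Profit = P·q − TC = 183·14 − 687 = $1875.

Produce at q = 14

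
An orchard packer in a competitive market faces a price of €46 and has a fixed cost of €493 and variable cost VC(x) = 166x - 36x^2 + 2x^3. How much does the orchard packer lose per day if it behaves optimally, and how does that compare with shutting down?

AVC = 166 - 36x + 2x^2 has its minimum €4 at x = 9; price €46 clears that bar, so the firm operates.
MC = 166 - 72x + 6x^2. Setting P = MC and taking the root on the rising branch gives x* = 10.
TR = 46·10 = 460. TC = 493 + 60 = 553. Profit = 460 − 553 = -€93.
By producing, the firm covers all variable cost plus €400 of fixed cost; shutting down would lose the full €493.

Profit = -€93 at x = 10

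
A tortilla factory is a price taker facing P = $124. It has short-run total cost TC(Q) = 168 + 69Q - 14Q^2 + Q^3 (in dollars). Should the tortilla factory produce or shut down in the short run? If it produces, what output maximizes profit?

From TC, MC = TC'(Q) = 69 - 28Q + 3Q^2 and AVC = VC/Q = 69 - 14Q + Q^2.
AVC is minimized where dAVC/dQ = -14 + 2Q = 0, at Q = 7; min AVC = 69 - 14·7 + 7^2 = $20.
P = $124 exceeds min AVC = $20, so the firm stays open.
Solving P = MC: -55 - 28Q + 3Q^2 = 0 ⇒ Q = -5/3 or 11. On the upward-sloping branch, Q* = 11.
Check: AVC at Q = 11 is $36 ≤ P, so revenue covers variable cost.
Profit = P·Q − TC = 124·11 − 564 = $800.

Produce at Q = 11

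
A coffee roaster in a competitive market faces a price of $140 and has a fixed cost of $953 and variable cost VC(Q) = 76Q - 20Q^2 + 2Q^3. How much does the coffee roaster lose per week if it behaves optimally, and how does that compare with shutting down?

AVC = 76 - 20Q + 2Q^2 has its minimum $26 at Q = 5; price $140 clears that bar, so the firm operates.
With MC = 76 - 40Q + 6Q^2, P = MC on the upward-sloping part at Q* = 8.
TR = 140·8 = 1120. TC = 953 + 352 = 1305. Profit = 1120 − 1305 = -$185.
That loss of $185 beats the $953 the firm would lose by shutting down; producing recovers $768 of fixed cost.

Profit = -$185 at Q = 8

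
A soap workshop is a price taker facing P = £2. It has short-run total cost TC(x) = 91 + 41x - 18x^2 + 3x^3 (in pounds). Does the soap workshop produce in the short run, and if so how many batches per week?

Shut down

Strip out fixed cost: VC = 41x - 18x^2 + 3x^3. Then AVC = 41 - 18x + 3x^2 and MC = 41 - 36x + 9x^2.
AVC hits its minimum where MC = AVC, at x = 3, giving min AVC = 41 - 18·3 + 3·3^2 = £14.
With P < min AVC (£2 < £14), every unit sold adds to the loss.
The firm minimizes its loss by shutting down and losing only its fixed cost of £91.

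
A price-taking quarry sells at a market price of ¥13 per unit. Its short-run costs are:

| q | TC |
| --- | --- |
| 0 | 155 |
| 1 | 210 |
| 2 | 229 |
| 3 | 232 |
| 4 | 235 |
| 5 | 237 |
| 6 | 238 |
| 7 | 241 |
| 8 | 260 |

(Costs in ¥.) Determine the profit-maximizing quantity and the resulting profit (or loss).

q = 7; profit = -¥150

Tabulate TR − TC: q=0: -155; q=1: -197; q=2: -203; q=3: -193; q=4: -183; q=5: -172; q=6: -160; q=7: -150; q=8: -156.
Profit is maximized at q = 7. AVC there is 86/7 = ¥12.29 ≤ P, so producing beats shutting down (which would give -¥155).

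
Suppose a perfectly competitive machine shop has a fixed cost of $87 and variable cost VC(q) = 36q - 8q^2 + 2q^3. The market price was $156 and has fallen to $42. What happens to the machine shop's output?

Output falls from 6 to 3

MC = 36 - 16q + 6q^2; the shutdown threshold is min AVC = $28 (at q = 2).
With P = $156 above the shutdown price, P = MC gives q = 6.
At P = $42 ≥ min AVC, set P = MC: q = 3. The firm stays open but cuts output.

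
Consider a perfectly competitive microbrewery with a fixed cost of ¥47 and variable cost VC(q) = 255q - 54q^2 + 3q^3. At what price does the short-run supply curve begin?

¥12 per unit

The firm shuts down when price falls below the minimum of average variable cost. AVC = VC/q = 255 - 54q + 3q^2.
At the minimum of AVC, MC = AVC. MC = 255 - 108q + 9q^2; setting MC = AVC gives 6q^2 - 54q = 0, so q = 9. min AVC = 12.
So the shutdown price is ¥12.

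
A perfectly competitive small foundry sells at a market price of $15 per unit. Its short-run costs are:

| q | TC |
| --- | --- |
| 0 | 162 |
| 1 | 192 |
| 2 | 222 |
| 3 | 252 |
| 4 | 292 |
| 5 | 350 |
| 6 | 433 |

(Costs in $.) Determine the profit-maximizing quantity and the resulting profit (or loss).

q = 0 (shut down); profit = -$162

Tabulate TR − TC: q=0: -162; q=1: -177; q=2: -192; q=3: -207; q=4: -232; q=5: -275; q=6: -343.
Profit is highest at q = 0. Equivalently, the lowest AVC in the table is 30/1 ≈ $30 at q = 1, and P = $15 falls below it — price never covers variable cost, so the firm shuts down and loses only its fixed cost.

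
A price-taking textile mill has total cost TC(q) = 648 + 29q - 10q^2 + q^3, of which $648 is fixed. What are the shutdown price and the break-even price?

Shutdown price = min AVC. AVC = 29 - 10q + q^2, with vertex at q = 5 and minimum $4.
ATC = 648/q + 29 - 10q + q^2. Setting dATC/dq = −648/q^2 − 10 + 2q = 0 gives q = 9 (since 2·9^3 − 10·9^2 = 648).
min ATC = 648/9 + 29 − 10·9 + 9^2 = $92. That is the break-even price.
For $4 ≤ P < $92 the firm produces at a loss; below $4 it shuts down.

Shutdown price = $4; break-even price = $92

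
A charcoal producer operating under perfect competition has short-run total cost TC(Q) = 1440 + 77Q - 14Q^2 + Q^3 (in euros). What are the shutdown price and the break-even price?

AVC = 77 - 14Q + Q^2; minimized at Q = 7, giving min AVC = €28. That is the shutdown price.
ATC = 1440/Q + 77 - 14Q + Q^2. Setting dATC/dQ = −1440/Q^2 − 14 + 2Q = 0 gives Q = 12 (since 2·12^3 − 14·12^2 = 1440).
min ATC = 1440/12 + 77 − 14·12 + 12^2 = €173. That is the break-even price.
For €28 ≤ P < €173 the firm produces at a loss; below €28 it shuts down.

Shutdown price = €28; break-even price = €173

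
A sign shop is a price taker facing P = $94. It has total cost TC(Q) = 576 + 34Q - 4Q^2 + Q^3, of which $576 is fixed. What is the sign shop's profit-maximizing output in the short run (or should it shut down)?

Strip out fixed cost: VC = 34Q - 4Q^2 + Q^3. Then AVC = 34 - 4Q + Q^2 and MC = 34 - 8Q + 3Q^2.
AVC is minimized where dAVC/dQ = -4 + 2Q = 0, at Q = 2; min AVC = 34 - 4·2 + 2^2 = $30.
Because $94 ≥ $30, revenue can cover variable cost; the firm operates.
P = MC gives -60 - 8Q + 3Q^2 = 0, with roots -10/3 and 6. Take the larger (rising MC): Q* = 6.
Check: AVC at Q = 6 is $46 ≤ P, so revenue covers variable cost.
Profit = P·Q − TC = 94·6 − 852 = -$288, a loss, but smaller than the $576 fixed cost the firm would lose by shutting down.

Produce at Q = 6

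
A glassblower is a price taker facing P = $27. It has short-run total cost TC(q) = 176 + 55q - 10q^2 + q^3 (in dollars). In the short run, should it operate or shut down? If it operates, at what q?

Variable cost is VC = 55q - 10q^2 + q^3, so AVC = VC/q = 55 - 10q + q^2 and MC = dTC/dq = 55 - 20q + 3q^2.
The AVC parabola has its vertex at q = 10/2 = 5, where AVC = 55 - 10·5 + 5^2 = $30.
Since P = $27 < min AVC = $30, price fails to cover variable cost at any output.
The firm minimizes its loss by shutting down and losing only its fixed cost of $176.

Shut down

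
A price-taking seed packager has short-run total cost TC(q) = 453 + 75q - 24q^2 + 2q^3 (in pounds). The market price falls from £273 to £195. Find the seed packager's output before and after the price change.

Output falls from 11 to 10

AVC = 75 - 24q + 2q^2, minimized at q = 6 where min AVC = £3. MC = 75 - 48q + 6q^2.
At P = £273 ≥ min AVC, set P = MC on the rising branch: q = 11.
At P = £195 ≥ min AVC, set P = MC: q = 10. The firm stays open but cuts output.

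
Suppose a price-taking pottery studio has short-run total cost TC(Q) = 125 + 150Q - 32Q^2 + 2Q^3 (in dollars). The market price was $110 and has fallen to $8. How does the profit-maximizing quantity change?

Output falls from 10 to 0 (the firm shuts down)

MC = 150 - 64Q + 6Q^2; the shutdown threshold is min AVC = $22 (at Q = 8).
At P = $110 ≥ min AVC, set P = MC on the rising branch: Q = 10.
At P = $8 < min AVC = $22, price no longer covers variable cost at any output, so the firm shuts down: Q = 0.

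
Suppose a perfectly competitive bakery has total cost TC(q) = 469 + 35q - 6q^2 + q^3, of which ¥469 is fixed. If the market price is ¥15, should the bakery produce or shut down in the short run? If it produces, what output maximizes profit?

Variable cost is VC = 35q - 6q^2 + q^3, so AVC = VC/q = 35 - 6q + q^2 and MC = dTC/dq = 35 - 12q + 3q^2.
The AVC parabola has its vertex at q = 6/2 = 3, where AVC = 35 - 6·3 + 3^2 = ¥26.
P = ¥15 lies below min AVC = ¥26; no output level covers variable cost.
The firm minimizes its loss by shutting down and losing only its fixed cost of ¥469.

Shut down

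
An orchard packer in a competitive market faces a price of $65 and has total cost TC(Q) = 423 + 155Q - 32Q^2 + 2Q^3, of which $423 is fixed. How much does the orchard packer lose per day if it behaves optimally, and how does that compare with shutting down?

Profit = -$99 at Q = 9

AVC = 155 - 32Q + 2Q^2; min AVC = $27 at Q = 8. Since P = $65 ≥ min AVC, the firm produces.
With MC = 155 - 64Q + 6Q^2, P = MC on the upward-sloping part at Q* = 9.
TR = 65·9 = 585. TC = 423 + 261 = 684. Profit = 585 − 684 = -$99.
That loss of $99 beats the $423 the firm would lose by shutting down; producing recovers $324 of fixed cost.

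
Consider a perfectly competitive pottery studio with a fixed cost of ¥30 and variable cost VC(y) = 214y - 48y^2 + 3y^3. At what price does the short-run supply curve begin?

The firm shuts down when price falls below the minimum of average variable cost. AVC = VC/y = 214 - 48y + 3y^2.
At the minimum of AVC, MC = AVC. MC = 214 - 96y + 9y^2; setting MC = AVC gives 6y^2 - 48y = 0, so y = 8. min AVC = 22.
For P < ¥22 the firm produces nothing.

¥22 per unit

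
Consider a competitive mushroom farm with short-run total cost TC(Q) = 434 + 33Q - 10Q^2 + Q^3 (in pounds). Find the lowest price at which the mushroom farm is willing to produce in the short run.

£8 per unit

The firm shuts down when price falls below the minimum of average variable cost. AVC = VC/Q = 33 - 10Q + Q^2.
At the minimum of AVC, MC = AVC. MC = 33 - 20Q + 3Q^2; setting MC = AVC gives 2Q^2 - 10Q = 0, so Q = 5. min AVC = 8.
For P < £8 the firm produces nothing.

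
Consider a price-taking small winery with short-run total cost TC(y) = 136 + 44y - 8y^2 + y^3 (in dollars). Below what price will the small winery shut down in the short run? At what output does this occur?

The shutdown price is the minimum of AVC. VC = 44y - 8y^2 + y^3, so AVC = 44 - 8y + y^2.
dAVC/dy = -8 + 2y = 0 gives y = 4. min AVC = 44 - 8·4 + 4^2 = 28.
For P < $28 the firm produces nothing.

$28 per unit, at y = 4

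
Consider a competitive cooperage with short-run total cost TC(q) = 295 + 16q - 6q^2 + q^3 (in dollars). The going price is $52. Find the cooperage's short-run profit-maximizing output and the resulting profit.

Profit = -$79 at q = 6

AVC = 16 - 6q + q^2 has its minimum $7 at q = 3; price $52 clears that bar, so the firm operates.
With MC = 16 - 12q + 3q^2, P = MC on the upward-sloping part at q* = 6.
TR = 52·6 = 312. TC = 295 + 96 = 391. Profit = 312 − 391 = -$79.
Shutting down would mean losing the fixed cost of $295, so operating at a loss of $79 is better by $216.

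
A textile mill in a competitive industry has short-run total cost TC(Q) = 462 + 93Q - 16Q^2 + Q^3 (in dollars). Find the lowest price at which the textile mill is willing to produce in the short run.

The shutdown price is the minimum of AVC. VC = 93Q - 16Q^2 + Q^3, so AVC = 93 - 16Q + Q^2.
At the minimum of AVC, MC = AVC. MC = 93 - 32Q + 3Q^2; setting MC = AVC gives 2Q^2 - 16Q = 0, so Q = 8. min AVC = 29.
The firm shuts down for any P below $29.

$29 per unit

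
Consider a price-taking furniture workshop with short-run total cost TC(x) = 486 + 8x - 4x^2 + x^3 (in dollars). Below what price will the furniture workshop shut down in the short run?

$4 per unit

The firm shuts down when price falls below the minimum of average variable cost. AVC = VC/x = 8 - 4x + x^2.
At the minimum of AVC, MC = AVC. MC = 8 - 8x + 3x^2; setting MC = AVC gives 2x^2 - 4x = 0, so x = 2. min AVC = 4.
For P < $4 the firm produces nothing.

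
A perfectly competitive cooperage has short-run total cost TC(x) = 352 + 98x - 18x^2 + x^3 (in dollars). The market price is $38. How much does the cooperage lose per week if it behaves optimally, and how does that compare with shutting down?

AVC = 98 - 18x + x^2; min AVC = $17 at x = 9. Since P = $38 ≥ min AVC, the firm produces.
With MC = 98 - 36x + 3x^2, P = MC on the upward-sloping part at x* = 10.
TR = 38·10 = 380. TC = 352 + 180 = 532. Profit = 380 − 532 = -$152.
Shutting down would mean losing the fixed cost of $352, so operating at a loss of $152 is better by $200.

Profit = -$152 at x = 10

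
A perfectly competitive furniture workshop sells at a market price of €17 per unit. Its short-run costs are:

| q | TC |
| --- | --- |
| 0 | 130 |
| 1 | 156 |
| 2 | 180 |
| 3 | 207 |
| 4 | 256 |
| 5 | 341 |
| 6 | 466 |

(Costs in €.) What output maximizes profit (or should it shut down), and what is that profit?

Compute π = P·q − TC at each output: q=0: -130; q=1: -139; q=2: -146; q=3: -156; q=4: -188; q=5: -256; q=6: -364.
Profit is highest at q = 0. Equivalently, the lowest AVC in the table is 50/2 ≈ €25 at q = 2, and P = €17 falls below it — price never covers variable cost, so the firm shuts down and loses only its fixed cost.

q = 0 (shut down); profit = -€130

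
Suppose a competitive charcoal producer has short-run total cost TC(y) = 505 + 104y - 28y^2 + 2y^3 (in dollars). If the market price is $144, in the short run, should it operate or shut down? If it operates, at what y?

Produce at y = 10

Strip out fixed cost: VC = 104y - 28y^2 + 2y^3. Then AVC = 104 - 28y + 2y^2 and MC = 104 - 56y + 6y^2.
AVC is minimized where dAVC/dy = -28 + 4y = 0, at y = 7; min AVC = 104 - 28·7 + 2·7^2 = $6.
P = $144 exceeds min AVC = $6, so the firm stays open.
Set P = MC: 144 = 104 - 56y + 6y^2 → -40 - 56y + 6y^2 = 0. The roots are y = -2/3 and y = 10; the profit-maximizing output is on the rising part of MC, so y* = 10.
Check: AVC at y = 10 is $24 ≤ P, so revenue covers variable cost.
Profit = P·y − TC = 144·10 − 745 = $695.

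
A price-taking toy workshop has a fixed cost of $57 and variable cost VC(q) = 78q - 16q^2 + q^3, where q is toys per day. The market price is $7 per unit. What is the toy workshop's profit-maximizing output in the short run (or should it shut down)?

From TC, MC = TC'(q) = 78 - 32q + 3q^2 and AVC = VC/q = 78 - 16q + q^2.
The AVC parabola has its vertex at q = 16/2 = 8, where AVC = 78 - 16·8 + 8^2 = $14.
P = $7 lies below min AVC = $14; no output level covers variable cost.
The firm minimizes its loss by shutting down and losing only its fixed cost of $57.

Shut down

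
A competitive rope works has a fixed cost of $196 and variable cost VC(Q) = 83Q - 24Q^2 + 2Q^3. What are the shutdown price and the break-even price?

Shutdown price = $11; break-even price = $41

AVC = 83 - 24Q + 2Q^2; minimized at Q = 6, giving min AVC = $11. That is the shutdown price.
ATC = 196/Q + 83 - 24Q + 2Q^2. Setting dATC/dQ = −196/Q^2 − 24 + 4Q = 0 gives Q = 7 (since 4·7^3 − 24·7^2 = 196).
min ATC = 196/7 + 83 − 24·7 + 2·7^2 = $41. That is the break-even price.
For $11 ≤ P < $41 the firm produces at a loss; below $11 it shuts down.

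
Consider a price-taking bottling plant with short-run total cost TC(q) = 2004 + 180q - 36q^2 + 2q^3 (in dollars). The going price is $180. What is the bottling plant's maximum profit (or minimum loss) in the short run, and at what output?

Profit = -$276 at q = 12

AVC = 180 - 36q + 2q^2; min AVC = $18 at q = 9. Since P = $180 ≥ min AVC, the firm produces.
With MC = 180 - 72q + 6q^2, P = MC on the upward-sloping part at q* = 12.
TR = 180·12 = 2160. TC = 2004 + 432 = 2436. Profit = 2160 − 2436 = -$276.
That loss of $276 beats the $2004 the firm would lose by shutting down; producing recovers $1728 of fixed cost.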